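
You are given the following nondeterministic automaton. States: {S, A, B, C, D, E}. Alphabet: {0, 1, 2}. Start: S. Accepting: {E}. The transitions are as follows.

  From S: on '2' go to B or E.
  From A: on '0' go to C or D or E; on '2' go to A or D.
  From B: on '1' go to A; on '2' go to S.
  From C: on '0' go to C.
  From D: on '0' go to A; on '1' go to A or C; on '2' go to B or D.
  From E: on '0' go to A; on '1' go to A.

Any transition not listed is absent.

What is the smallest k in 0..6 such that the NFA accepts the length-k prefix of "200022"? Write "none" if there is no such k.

Start in {S}.
Read '2': S→{B, E}; now {B, E}.
None of the earlier sets intersect F, but {B, E} does.

1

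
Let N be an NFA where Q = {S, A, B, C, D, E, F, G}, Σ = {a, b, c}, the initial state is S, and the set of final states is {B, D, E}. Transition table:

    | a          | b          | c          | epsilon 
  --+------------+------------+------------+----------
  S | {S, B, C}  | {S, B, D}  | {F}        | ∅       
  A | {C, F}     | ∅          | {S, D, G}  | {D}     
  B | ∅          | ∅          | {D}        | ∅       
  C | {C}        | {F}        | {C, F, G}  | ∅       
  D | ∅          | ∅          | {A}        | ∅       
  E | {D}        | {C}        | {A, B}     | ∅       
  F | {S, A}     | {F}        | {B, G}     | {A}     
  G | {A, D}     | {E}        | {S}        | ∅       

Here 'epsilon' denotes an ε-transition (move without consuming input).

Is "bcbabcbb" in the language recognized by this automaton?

Start in {S}.
Read 'b': S→{S, B, D}; now {S, B, D}.
Read 'c': S→{F}, B→{D}, D→{A}; now {A, D, F}.
Read 'b': A→∅, D→∅, F→{F}; union {F}; ε-closure = {A, D, F}.
Read 'a': A→{C, F}, D→∅, F→{S, A}; union {S, A, C, F}; ε-closure = {S, A, C, D, F}.
Read 'b': S→{S, B, D}, A→∅, C→{F}, D→∅, F→{F}; union {S, B, D, F}; ε-closure = {S, A, B, D, F}.
Read 'c': S→{F}, A→{S, D, G}, B→{D}, D→{A}, F→{B, G}; now {S, A, B, D, F, G}.
Read 'b': S→{S, B, D}, A→∅, B→∅, D→∅, F→{F}, G→{E}; union {S, B, D, E, F}; ε-closure = {S, A, B, D, E, F}.
Read 'b': S→{S, B, D}, A→∅, B→∅, D→∅, E→{C}, F→{F}; union {S, B, C, D, F}; ε-closure = {S, A, B, C, D, F}.
The final set {S, A, B, C, D, F} contains the accepting states B, D.

Yes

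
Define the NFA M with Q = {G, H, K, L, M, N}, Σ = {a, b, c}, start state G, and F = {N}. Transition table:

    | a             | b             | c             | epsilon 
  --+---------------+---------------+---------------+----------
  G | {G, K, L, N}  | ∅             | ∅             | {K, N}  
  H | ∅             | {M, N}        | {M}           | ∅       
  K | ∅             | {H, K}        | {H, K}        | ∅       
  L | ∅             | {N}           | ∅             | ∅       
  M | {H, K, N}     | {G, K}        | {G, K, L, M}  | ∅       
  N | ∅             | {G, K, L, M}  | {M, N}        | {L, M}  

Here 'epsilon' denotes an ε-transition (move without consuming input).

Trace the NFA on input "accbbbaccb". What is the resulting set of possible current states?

{G, H, K, L, M, N}

Start: ε-closure({G}) = {G, K, L, M, N}.
Read 'a': G→{G, K, L, N}, K→∅, L→∅, M→{H, K, N}, N→∅; union {G, H, K, L, N}; ε-closure = {G, H, K, L, M, N}.
Read 'c': G→∅, H→{M}, K→{H, K}, L→∅, M→{G, K, L, M}, N→{M, N}; now {G, H, K, L, M, N}.
Read 'c': G→∅, H→{M}, K→{H, K}, L→∅, M→{G, K, L, M}, N→{M, N}; now {G, H, K, L, M, N}.
Read 'b': G→∅, H→{M, N}, K→{H, K}, L→{N}, M→{G, K}, N→{G, K, L, M}; now {G, H, K, L, M, N}.
Read 'b': G→∅, H→{M, N}, K→{H, K}, L→{N}, M→{G, K}, N→{G, K, L, M}; now {G, H, K, L, M, N}.
Read 'b': G→∅, H→{M, N}, K→{H, K}, L→{N}, M→{G, K}, N→{G, K, L, M}; now {G, H, K, L, M, N}.
Read 'a': G→{G, K, L, N}, H→∅, K→∅, L→∅, M→{H, K, N}, N→∅; union {G, H, K, L, N}; ε-closure = {G, H, K, L, M, N}.
Read 'c': G→∅, H→{M}, K→{H, K}, L→∅, M→{G, K, L, M}, N→{M, N}; now {G, H, K, L, M, N}.
Read 'c': G→∅, H→{M}, K→{H, K}, L→∅, M→{G, K, L, M}, N→{M, N}; now {G, H, K, L, M, N}.
Read 'b': G→∅, H→{M, N}, K→{H, K}, L→{N}, M→{G, K}, N→{G, K, L, M}; now {G, H, K, L, M, N}.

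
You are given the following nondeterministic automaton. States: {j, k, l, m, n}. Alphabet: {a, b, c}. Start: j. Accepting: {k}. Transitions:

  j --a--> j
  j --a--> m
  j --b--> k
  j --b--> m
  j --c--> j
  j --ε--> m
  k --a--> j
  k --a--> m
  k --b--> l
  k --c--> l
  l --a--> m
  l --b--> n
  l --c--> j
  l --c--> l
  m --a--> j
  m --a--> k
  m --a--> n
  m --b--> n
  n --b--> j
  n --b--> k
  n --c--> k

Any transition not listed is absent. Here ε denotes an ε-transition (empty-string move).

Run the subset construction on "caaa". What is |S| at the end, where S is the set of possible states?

4

Start: ε-closure({j}) = {j, m}.
Read 'c': j→{j}, m→∅; union {j}; ε-closure = {j, m}.
Read 'a': j→{j, m}, m→{j, k, n}; now {j, k, m, n}.
Read 'a': j→{j, m}, k→{j, m}, m→{j, k, n}, n→∅; now {j, k, m, n}.
Read 'a': j→{j, m}, k→{j, m}, m→{j, k, n}, n→∅; now {j, k, m, n}.
That set has 4 states.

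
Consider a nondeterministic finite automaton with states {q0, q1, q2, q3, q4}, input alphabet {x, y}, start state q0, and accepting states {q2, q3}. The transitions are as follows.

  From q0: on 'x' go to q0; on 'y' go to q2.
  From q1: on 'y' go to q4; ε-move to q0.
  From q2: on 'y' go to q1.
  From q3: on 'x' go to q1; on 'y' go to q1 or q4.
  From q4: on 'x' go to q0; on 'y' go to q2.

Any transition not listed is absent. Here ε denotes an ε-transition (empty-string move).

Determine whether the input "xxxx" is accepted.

No

Start in {q0}.
Read 'x': q0→{q0}; now {q0}.
Read 'x': q0→{q0}; now {q0}.
Read 'x': q0→{q0}; now {q0}.
Read 'x': q0→{q0}; now {q0}.
The final set {q0} contains no accepting state.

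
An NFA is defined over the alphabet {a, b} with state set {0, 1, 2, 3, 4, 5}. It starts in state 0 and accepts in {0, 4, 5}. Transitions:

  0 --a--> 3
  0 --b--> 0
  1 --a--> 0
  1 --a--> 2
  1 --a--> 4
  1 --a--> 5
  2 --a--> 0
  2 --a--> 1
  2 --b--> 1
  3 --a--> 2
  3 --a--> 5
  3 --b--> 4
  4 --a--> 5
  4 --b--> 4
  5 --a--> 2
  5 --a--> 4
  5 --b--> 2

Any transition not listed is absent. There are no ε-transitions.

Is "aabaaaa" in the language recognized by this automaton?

Start in {0}.
Read 'a': 0→{3}; now {3}.
Read 'a': 3→{2, 5}; now {2, 5}.
Read 'b': 2→{1}, 5→{2}; now {1, 2}.
Read 'a': 1→{0, 2, 4, 5}, 2→{0, 1}; now {0, 1, 2, 4, 5}.
Read 'a': 0→{3}, 1→{0, 2, 4, 5}, 2→{0, 1}, 4→{5}, 5→{2, 4}; now {0, 1, 2, 3, 4, 5}.
Read 'a': 0→{3}, 1→{0, 2, 4, 5}, 2→{0, 1}, 3→{2, 5}, 4→{5}, 5→{2, 4}; now {0, 1, 2, 3, 4, 5}.
Read 'a': 0→{3}, 1→{0, 2, 4, 5}, 2→{0, 1}, 3→{2, 5}, 4→{5}, 5→{2, 4}; now {0, 1, 2, 3, 4, 5}.
The final set {0, 1, 2, 3, 4, 5} contains the accepting states 0, 4, 5.

Yes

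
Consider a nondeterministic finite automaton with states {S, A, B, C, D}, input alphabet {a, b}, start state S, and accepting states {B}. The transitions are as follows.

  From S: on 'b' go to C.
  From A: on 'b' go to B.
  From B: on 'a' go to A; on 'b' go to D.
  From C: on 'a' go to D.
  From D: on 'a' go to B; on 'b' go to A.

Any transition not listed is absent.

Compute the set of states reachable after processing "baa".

{B}

Start in {S}.
Read 'b': S→{C}; now {C}.
Read 'a': C→{D}; now {D}.
Read 'a': D→{B}; now {B}.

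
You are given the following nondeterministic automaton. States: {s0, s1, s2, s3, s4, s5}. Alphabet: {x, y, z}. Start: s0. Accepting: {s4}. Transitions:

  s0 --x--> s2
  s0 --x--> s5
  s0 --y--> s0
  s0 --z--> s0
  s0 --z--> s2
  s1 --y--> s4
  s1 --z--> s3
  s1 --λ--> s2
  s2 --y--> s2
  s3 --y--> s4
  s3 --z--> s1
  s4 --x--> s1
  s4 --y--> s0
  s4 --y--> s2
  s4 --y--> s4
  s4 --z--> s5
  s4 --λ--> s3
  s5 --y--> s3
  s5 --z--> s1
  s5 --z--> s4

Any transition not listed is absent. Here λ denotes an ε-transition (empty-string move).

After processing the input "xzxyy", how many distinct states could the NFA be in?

4

Start in {s0}.
Read 'x': s0→{s2, s5}; now {s2, s5}.
Read 'z': s2→∅, s5→{s1, s4}; union {s1, s4}; ε-closure = {s1, s2, s3, s4}.
Read 'x': s1→∅, s2→∅, s3→∅, s4→{s1}; union {s1}; ε-closure = {s1, s2}.
Read 'y': s1→{s4}, s2→{s2}; union {s2, s4}; ε-closure = {s2, s3, s4}.
Read 'y': s2→{s2}, s3→{s4}, s4→{s0, s2, s4}; union {s0, s2, s4}; ε-closure = {s0, s2, s3, s4}.
That set has 4 states.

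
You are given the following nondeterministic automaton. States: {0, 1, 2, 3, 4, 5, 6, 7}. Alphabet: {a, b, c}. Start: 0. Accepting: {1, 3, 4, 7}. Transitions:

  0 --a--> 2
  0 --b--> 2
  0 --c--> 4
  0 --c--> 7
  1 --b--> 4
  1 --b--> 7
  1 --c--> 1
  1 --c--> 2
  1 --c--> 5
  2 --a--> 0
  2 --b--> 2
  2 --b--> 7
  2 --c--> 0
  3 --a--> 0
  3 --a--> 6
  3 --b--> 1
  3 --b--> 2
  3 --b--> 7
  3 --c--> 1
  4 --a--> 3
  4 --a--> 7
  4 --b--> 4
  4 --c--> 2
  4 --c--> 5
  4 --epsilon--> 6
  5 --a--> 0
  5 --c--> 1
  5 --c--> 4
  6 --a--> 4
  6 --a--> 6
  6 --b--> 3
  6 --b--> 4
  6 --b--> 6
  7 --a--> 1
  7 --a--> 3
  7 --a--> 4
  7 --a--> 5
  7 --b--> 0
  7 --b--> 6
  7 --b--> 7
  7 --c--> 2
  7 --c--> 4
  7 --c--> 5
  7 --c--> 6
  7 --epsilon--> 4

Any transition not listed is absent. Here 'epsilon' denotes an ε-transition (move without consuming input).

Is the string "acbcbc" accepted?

No

Start in {0}.
Read 'a': 0→{2}; now {2}.
Read 'c': 2→{0}; now {0}.
Read 'b': 0→{2}; now {2}.
Read 'c': 2→{0}; now {0}.
Read 'b': 0→{2}; now {2}.
Read 'c': 2→{0}; now {0}.
The final set {0} contains no accepting state.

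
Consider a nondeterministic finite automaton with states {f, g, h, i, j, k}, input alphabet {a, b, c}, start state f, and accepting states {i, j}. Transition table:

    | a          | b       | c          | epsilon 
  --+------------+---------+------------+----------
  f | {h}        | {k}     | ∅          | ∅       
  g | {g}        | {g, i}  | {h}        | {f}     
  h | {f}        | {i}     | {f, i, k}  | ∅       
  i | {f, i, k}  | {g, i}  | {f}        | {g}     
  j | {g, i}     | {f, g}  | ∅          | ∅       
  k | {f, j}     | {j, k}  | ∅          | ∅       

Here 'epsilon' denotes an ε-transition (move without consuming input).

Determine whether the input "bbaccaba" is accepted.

Start in {f}.
Read 'b': {f} → {k}.
Read 'b': {k} → {j, k}.
Read 'a': {j, k} → {f, g, i, j}.
Read 'c': {f, g, i, j} → {f, h}.
Read 'c': {f, h} → {f, g, i, k}.
Read 'a': {f, g, i, k} → {f, g, h, i, j, k}.
Read 'b': {f, g, h, i, j, k} → {f, g, i, j, k}.
Read 'a': {f, g, i, j, k} → {f, g, h, i, j, k}.
The final set {f, g, h, i, j, k} contains the accepting states i, j.

Yes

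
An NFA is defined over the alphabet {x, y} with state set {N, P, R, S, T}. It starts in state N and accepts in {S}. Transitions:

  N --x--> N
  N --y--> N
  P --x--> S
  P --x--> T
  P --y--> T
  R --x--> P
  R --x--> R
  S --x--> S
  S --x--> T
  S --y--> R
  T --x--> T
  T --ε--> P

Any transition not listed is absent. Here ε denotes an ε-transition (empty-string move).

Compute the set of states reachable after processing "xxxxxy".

{N}

Start in {N}.
Read 'x': N→{N}; now {N}.
Read 'x': N→{N}; now {N}.
Read 'x': N→{N}; now {N}.
Read 'x': N→{N}; now {N}.
Read 'x': N→{N}; now {N}.
Read 'y': N→{N}; now {N}.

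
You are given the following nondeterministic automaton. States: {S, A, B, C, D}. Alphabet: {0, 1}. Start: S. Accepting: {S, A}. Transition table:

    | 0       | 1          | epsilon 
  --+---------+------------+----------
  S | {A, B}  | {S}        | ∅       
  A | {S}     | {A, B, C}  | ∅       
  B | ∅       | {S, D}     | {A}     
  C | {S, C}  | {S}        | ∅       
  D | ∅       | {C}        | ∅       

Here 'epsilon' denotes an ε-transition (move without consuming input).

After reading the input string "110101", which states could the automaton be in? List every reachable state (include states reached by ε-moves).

{S, A, B, C, D}

Start in {S}.
Read '1': S→{S}; now {S}.
Read '1': S→{S}; now {S}.
Read '0': S→{A, B}; now {A, B}.
Read '1': A→{A, B, C}, B→{S, D}; now {S, A, B, C, D}.
Read '0': S→{A, B}, A→{S}, B→∅, C→{S, C}, D→∅; now {S, A, B, C}.
Read '1': S→{S}, A→{A, B, C}, B→{S, D}, C→{S}; now {S, A, B, C, D}.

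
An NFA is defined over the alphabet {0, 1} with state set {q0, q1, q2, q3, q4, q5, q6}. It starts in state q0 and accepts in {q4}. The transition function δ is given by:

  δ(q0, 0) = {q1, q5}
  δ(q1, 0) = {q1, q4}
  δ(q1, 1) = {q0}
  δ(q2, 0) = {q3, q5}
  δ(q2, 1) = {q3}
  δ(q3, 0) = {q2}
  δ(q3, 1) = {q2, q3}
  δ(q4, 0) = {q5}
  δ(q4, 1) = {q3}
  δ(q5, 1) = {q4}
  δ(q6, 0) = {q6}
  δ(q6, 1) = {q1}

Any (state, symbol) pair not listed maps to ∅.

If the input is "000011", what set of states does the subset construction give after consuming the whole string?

{q2, q3}

Start in {q0}.
Read '0': q0→{q1, q5}; now {q1, q5}.
Read '0': q1→{q1, q4}, q5→∅; now {q1, q4}.
Read '0': q1→{q1, q4}, q4→{q5}; now {q1, q4, q5}.
Read '0': q1→{q1, q4}, q4→{q5}, q5→∅; now {q1, q4, q5}.
Read '1': q1→{q0}, q4→{q3}, q5→{q4}; now {q0, q3, q4}.
Read '1': q0→∅, q3→{q2, q3}, q4→{q3}; now {q2, q3}.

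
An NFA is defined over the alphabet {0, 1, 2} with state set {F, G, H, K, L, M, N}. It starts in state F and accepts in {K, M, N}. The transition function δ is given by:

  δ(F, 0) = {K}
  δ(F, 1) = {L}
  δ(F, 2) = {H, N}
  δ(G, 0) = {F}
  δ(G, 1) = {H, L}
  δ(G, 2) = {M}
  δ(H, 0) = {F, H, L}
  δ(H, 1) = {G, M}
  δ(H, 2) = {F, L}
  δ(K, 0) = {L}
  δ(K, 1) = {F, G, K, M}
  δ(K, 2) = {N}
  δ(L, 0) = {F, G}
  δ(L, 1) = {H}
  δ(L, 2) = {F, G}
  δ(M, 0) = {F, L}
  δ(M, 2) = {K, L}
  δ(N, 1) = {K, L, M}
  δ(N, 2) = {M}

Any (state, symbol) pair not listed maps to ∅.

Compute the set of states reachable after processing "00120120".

Start in {F}.
Read '0': {F} → {K}.
Read '0': {K} → {L}.
Read '1': {L} → {H}.
Read '2': {H} → {F, L}.
Read '0': {F, L} → {F, G, K}.
Read '1': {F, G, K} → {F, G, H, K, L, M}.
Read '2': {F, G, H, K, L, M} → {F, G, H, K, L, M, N}.
Read '0': {F, G, H, K, L, M, N} → {F, G, H, K, L}.

{F, G, H, K, L}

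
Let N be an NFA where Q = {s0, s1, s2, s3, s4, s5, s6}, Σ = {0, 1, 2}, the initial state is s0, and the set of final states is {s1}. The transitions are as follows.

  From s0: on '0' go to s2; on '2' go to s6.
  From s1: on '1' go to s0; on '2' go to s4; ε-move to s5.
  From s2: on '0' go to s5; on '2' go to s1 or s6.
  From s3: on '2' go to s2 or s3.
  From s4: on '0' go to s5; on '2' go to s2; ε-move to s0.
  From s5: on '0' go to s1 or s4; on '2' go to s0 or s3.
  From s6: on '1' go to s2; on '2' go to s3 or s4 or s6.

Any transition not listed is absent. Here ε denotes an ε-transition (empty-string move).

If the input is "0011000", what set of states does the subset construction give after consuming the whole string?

∅

Start in {s0}.
Read '0': s0→{s2}; now {s2}.
Read '0': s2→{s5}; now {s5}.
Read '1': s5→∅; now ∅.
The set is empty and remains empty for the remaining 4 symbols.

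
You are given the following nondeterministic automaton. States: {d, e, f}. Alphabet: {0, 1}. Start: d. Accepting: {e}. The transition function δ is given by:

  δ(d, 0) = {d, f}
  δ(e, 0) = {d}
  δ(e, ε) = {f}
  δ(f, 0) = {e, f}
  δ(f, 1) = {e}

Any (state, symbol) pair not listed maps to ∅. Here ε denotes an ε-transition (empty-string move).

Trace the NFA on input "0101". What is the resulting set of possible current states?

{e, f}

Start in {d}.
Read '0': d→{d, f}; now {d, f}.
Read '1': d→∅, f→{e}; union {e}; ε-closure = {e, f}.
Read '0': e→{d}, f→{e, f}; now {d, e, f}.
Read '1': d→∅, e→∅, f→{e}; union {e}; ε-closure = {e, f}.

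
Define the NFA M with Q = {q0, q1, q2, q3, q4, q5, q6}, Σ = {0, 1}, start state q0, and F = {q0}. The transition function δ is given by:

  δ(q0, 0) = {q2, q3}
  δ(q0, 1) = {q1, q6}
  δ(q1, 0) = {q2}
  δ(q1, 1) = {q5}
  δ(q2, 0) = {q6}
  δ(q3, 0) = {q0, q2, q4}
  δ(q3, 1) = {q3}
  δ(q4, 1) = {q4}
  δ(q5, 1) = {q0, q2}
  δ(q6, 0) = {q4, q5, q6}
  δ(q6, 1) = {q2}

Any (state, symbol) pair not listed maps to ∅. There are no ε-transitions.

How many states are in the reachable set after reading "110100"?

3

Start in {q0}.
Read '1': q0→{q1, q6}; now {q1, q6}.
Read '1': q1→{q5}, q6→{q2}; now {q2, q5}.
Read '0': q2→{q6}, q5→∅; now {q6}.
Read '1': q6→{q2}; now {q2}.
Read '0': q2→{q6}; now {q6}.
Read '0': q6→{q4, q5, q6}; now {q4, q5, q6}.
That set has 3 states.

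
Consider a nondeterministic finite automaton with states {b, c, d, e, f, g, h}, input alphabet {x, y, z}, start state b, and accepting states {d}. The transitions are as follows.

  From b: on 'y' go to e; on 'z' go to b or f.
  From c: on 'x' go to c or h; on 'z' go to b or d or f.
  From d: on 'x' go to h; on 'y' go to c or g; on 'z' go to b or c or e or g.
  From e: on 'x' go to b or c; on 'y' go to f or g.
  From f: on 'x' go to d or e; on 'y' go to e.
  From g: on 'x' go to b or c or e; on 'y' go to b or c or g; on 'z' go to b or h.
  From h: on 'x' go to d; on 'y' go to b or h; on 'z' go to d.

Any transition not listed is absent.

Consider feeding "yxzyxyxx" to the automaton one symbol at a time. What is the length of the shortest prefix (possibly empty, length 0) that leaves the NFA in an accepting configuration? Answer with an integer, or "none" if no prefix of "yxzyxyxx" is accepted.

3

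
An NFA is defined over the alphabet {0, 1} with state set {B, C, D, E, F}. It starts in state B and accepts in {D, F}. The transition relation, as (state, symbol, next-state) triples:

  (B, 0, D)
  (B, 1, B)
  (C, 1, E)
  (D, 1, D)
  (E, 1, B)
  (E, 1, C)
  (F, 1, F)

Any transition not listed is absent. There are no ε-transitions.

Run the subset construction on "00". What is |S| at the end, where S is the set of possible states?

0

Start in {B}.
Read '0': {B} → {D}.
Read '0': {D} → ∅.
That set has 0 states.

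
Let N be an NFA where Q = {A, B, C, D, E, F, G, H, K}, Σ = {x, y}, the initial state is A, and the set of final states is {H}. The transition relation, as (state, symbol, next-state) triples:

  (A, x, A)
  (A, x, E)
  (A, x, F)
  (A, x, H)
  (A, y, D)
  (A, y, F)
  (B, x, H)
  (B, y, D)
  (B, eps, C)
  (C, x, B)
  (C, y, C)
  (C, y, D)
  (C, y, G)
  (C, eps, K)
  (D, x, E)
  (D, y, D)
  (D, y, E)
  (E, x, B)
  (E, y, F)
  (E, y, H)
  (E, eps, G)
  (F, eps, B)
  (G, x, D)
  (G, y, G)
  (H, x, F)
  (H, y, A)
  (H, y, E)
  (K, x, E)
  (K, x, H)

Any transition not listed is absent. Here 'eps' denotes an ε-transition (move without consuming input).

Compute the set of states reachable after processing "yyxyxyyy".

{A, B, C, D, E, F, G, H, K}

Start in {A}.
Read 'y': {A} → {B, C, D, F, K}.
Read 'y': {B, C, D, F, K} → {C, D, E, G, K}.
Read 'x': {C, D, E, G, K} → {B, C, D, E, G, H, K}.
Read 'y': {B, C, D, E, G, H, K} → {A, B, C, D, E, F, G, H, K}.
Read 'x': {A, B, C, D, E, F, G, H, K} → {A, B, C, D, E, F, G, H, K}.
Read 'y': {A, B, C, D, E, F, G, H, K} → {A, B, C, D, E, F, G, H, K}.
Read 'y': {A, B, C, D, E, F, G, H, K} → {A, B, C, D, E, F, G, H, K}.
Read 'y': {A, B, C, D, E, F, G, H, K} → {A, B, C, D, E, F, G, H, K}.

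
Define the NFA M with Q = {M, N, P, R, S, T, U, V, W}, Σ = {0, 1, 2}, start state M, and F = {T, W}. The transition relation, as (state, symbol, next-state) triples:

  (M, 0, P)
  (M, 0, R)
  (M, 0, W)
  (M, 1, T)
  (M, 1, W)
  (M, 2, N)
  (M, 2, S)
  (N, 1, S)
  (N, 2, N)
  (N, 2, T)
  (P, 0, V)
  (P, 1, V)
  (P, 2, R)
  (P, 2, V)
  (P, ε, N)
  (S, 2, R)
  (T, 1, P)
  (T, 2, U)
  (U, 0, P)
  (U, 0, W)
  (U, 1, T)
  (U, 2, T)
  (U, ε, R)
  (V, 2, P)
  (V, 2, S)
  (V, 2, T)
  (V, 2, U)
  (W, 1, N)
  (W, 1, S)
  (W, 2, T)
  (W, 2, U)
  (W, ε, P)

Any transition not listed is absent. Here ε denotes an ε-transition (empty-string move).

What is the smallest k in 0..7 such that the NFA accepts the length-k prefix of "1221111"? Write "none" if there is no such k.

1

Start in {M}.
Read '1': M→{T, W}; union {T, W}; ε-closure = {N, P, T, W}.
None of the earlier sets intersect F, but {N, P, T, W} does.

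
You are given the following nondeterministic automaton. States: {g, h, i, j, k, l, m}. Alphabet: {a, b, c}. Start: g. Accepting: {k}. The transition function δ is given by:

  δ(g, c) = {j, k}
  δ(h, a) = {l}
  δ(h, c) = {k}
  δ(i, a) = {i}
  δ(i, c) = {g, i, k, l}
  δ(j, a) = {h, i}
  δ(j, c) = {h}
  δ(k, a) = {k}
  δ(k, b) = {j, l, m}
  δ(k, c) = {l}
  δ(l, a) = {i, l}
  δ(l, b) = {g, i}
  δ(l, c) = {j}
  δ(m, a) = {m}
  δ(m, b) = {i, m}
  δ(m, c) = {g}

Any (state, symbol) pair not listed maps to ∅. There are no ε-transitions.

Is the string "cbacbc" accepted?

Start in {g}.
Read 'c': {g} → {j, k}.
Read 'b': {j, k} → {j, l, m}.
Read 'a': {j, l, m} → {h, i, l, m}.
Read 'c': {h, i, l, m} → {g, i, j, k, l}.
Read 'b': {g, i, j, k, l} → {g, i, j, l, m}.
Read 'c': {g, i, j, l, m} → {g, h, i, j, k, l}.
The final set {g, h, i, j, k, l} contains the accepting state k.

Yes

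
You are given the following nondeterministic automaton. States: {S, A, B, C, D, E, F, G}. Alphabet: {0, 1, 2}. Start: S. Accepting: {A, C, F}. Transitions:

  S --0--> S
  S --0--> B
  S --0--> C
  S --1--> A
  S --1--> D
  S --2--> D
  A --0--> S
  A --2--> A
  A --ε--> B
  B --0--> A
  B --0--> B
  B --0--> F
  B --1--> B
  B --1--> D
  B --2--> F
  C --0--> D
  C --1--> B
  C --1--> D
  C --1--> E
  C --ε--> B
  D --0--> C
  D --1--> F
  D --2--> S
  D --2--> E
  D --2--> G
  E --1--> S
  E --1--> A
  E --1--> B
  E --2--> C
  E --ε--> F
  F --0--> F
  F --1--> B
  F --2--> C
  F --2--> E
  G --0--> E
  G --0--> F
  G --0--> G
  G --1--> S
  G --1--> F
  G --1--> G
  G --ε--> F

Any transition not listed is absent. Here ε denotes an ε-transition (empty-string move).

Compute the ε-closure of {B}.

Begin with {B}.
No ε-moves leave this set, so the closure equals the set itself.

{B}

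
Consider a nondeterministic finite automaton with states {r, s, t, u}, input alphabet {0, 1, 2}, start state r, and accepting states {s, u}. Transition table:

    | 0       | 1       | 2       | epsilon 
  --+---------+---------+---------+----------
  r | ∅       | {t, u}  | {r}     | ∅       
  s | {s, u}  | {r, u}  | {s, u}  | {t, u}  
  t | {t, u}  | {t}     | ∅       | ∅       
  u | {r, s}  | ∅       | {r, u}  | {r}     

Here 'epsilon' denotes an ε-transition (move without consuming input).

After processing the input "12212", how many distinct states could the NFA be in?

Start in {r}.
Read '1': {r} → {r, t, u}.
Read '2': {r, t, u} → {r, u}.
Read '2': {r, u} → {r, u}.
Read '1': {r, u} → {r, t, u}.
Read '2': {r, t, u} → {r, u}.
That set has 2 states.

2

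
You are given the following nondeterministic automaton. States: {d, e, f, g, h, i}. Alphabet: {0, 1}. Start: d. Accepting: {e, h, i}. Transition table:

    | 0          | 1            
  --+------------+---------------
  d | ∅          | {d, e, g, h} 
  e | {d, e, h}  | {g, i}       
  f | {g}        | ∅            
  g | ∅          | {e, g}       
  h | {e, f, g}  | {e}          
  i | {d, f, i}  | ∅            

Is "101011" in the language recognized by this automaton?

Yes

Start in {d}.
Read '1': {d} → {d, e, g, h}.
Read '0': {d, e, g, h} → {d, e, f, g, h}.
Read '1': {d, e, f, g, h} → {d, e, g, h, i}.
Read '0': {d, e, g, h, i} → {d, e, f, g, h, i}.
Read '1': {d, e, f, g, h, i} → {d, e, g, h, i}.
Read '1': {d, e, g, h, i} → {d, e, g, h, i}.
The final set {d, e, g, h, i} contains the accepting states e, h, i.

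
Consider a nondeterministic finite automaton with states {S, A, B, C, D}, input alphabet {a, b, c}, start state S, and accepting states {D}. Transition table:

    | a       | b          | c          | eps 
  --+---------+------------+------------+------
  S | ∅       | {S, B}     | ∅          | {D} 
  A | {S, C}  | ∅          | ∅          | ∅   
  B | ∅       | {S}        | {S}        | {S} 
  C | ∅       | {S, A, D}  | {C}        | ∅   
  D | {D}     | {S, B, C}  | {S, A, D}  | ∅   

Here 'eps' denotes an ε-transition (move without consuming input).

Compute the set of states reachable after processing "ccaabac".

Start: ε-closure({S}) = {S, D}.
Read 'c': S→∅, D→{S, A, D}; now {S, A, D}.
Read 'c': S→∅, A→∅, D→{S, A, D}; now {S, A, D}.
Read 'a': S→∅, A→{S, C}, D→{D}; now {S, C, D}.
Read 'a': S→∅, C→∅, D→{D}; now {D}.
Read 'b': D→{S, B, C}; union {S, B, C}; ε-closure = {S, B, C, D}.
Read 'a': S→∅, B→∅, C→∅, D→{D}; now {D}.
Read 'c': D→{S, A, D}; now {S, A, D}.

{S, A, D}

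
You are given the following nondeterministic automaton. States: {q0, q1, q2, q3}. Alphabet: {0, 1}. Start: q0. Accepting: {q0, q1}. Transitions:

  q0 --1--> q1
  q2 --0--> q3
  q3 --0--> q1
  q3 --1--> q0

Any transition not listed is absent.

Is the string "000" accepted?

Start in {q0}.
Read '0': {q0} → ∅.
The set is empty and remains empty for the remaining 2 symbols.
The final set ∅ contains no accepting state.

No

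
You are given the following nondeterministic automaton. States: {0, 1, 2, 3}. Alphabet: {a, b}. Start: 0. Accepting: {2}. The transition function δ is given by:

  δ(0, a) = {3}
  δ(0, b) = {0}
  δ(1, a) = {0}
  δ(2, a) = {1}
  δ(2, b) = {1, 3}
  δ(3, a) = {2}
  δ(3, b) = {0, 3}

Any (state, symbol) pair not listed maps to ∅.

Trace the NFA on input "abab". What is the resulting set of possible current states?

Start in {0}.
Read 'a': 0→{3}; now {3}.
Read 'b': 3→{0, 3}; now {0, 3}.
Read 'a': 0→{3}, 3→{2}; now {2, 3}.
Read 'b': 2→{1, 3}, 3→{0, 3}; now {0, 1, 3}.

{0, 1, 3}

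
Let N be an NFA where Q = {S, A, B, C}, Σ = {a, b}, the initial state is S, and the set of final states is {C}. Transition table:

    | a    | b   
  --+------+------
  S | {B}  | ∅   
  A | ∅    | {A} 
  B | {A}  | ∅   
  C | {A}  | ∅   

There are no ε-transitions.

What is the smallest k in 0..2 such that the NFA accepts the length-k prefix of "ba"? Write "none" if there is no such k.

none

Start in {S}.
Read 'b': S→∅; now ∅.
The set is empty and remains empty for the remaining 1 symbol.
No reachable set along the way intersects F.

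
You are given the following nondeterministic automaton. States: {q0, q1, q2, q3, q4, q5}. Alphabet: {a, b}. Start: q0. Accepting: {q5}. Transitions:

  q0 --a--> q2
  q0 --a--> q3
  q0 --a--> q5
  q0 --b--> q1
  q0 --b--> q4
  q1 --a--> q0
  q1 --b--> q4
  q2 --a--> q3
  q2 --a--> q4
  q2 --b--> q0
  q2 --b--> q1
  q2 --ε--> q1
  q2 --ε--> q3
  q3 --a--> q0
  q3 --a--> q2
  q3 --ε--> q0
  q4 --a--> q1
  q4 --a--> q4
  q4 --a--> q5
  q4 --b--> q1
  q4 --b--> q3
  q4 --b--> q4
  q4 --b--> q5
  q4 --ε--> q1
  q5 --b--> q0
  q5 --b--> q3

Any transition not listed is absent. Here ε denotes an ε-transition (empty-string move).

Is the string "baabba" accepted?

Yes

Start in {q0}.
Read 'b': {q0} → {q1, q4}.
Read 'a': {q1, q4} → {q0, q1, q4, q5}.
Read 'a': {q0, q1, q4, q5} → {q0, q1, q2, q3, q4, q5}.
Read 'b': {q0, q1, q2, q3, q4, q5} → {q0, q1, q3, q4, q5}.
Read 'b': {q0, q1, q3, q4, q5} → {q0, q1, q3, q4, q5}.
Read 'a': {q0, q1, q3, q4, q5} → {q0, q1, q2, q3, q4, q5}.
The final set {q0, q1, q2, q3, q4, q5} contains the accepting state q5.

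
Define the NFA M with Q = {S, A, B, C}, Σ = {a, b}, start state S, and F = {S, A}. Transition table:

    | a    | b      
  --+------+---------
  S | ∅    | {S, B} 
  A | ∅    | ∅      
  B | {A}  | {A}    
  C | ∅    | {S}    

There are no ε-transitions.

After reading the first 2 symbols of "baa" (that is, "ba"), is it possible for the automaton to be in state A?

Yes

Start in {S}.
Read 'b': {S} → {S, B}.
Read 'a': {S, B} → {A}.
State A is in {A}.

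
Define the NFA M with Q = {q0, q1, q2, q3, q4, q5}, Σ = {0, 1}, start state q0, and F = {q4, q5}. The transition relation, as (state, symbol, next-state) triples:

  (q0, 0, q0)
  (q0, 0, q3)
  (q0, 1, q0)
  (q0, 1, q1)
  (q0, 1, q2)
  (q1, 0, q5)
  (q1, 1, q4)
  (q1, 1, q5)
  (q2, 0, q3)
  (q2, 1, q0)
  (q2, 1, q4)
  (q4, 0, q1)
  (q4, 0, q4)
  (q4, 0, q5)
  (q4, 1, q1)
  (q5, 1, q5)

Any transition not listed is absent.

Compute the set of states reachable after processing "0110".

{q0, q1, q3, q4, q5}

Start in {q0}.
Read '0': q0→{q0, q3}; now {q0, q3}.
Read '1': q0→{q0, q1, q2}, q3→∅; now {q0, q1, q2}.
Read '1': q0→{q0, q1, q2}, q1→{q4, q5}, q2→{q0, q4}; now {q0, q1, q2, q4, q5}.
Read '0': q0→{q0, q3}, q1→{q5}, q2→{q3}, q4→{q1, q4, q5}, q5→∅; now {q0, q1, q3, q4, q5}.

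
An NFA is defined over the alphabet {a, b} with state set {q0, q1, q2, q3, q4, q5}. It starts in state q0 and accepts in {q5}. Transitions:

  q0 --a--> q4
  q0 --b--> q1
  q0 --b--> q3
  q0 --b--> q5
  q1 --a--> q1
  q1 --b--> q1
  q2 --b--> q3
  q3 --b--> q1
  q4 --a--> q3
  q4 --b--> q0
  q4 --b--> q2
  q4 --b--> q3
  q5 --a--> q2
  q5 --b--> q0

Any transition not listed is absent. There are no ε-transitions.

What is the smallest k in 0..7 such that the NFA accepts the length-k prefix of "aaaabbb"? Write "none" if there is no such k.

Start in {q0}.
Read 'a': q0→{q4}; now {q4}.
Read 'a': q4→{q3}; now {q3}.
Read 'a': q3→∅; now ∅.
The set is empty and remains empty for the remaining 4 symbols.
No reachable set along the way intersects F.

none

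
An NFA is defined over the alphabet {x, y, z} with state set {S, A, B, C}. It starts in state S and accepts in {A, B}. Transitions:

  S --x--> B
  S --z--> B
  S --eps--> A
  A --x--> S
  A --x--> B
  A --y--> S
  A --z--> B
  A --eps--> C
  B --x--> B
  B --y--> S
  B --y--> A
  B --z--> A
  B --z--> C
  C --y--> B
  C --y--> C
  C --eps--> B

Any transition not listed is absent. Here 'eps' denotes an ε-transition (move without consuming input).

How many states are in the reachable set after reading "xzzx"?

4

Start: ε-closure({S}) = {S, A, B, C}.
Read 'x': S→{B}, A→{S, B}, B→{B}, C→∅; union {S, B}; ε-closure = {S, A, B, C}.
Read 'z': S→{B}, A→{B}, B→{A, C}, C→∅; now {A, B, C}.
Read 'z': A→{B}, B→{A, C}, C→∅; now {A, B, C}.
Read 'x': A→{S, B}, B→{B}, C→∅; union {S, B}; ε-closure = {S, A, B, C}.
That set has 4 states.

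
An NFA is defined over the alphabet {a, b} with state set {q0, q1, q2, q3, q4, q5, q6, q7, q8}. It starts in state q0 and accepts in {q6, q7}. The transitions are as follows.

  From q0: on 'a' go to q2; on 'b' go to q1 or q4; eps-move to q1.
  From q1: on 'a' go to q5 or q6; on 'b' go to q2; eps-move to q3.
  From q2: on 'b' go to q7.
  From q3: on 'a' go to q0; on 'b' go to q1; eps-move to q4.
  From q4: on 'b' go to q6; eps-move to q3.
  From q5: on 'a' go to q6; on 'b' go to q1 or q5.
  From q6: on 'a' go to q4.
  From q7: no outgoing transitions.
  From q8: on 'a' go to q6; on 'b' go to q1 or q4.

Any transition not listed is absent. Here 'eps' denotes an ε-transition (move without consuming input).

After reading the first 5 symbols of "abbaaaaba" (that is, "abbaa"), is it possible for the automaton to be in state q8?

No

Start: ε-closure({q0}) = {q0, q1, q3, q4}.
Read 'a': {q0, q1, q3, q4} → {q0, q1, q2, q3, q4, q5, q6}.
Read 'b': {q0, q1, q2, q3, q4, q5, q6} → {q1, q2, q3, q4, q5, q6, q7}.
Read 'b': {q1, q2, q3, q4, q5, q6, q7} → {q1, q2, q3, q4, q5, q6, q7}.
Read 'a': {q1, q2, q3, q4, q5, q6, q7} → {q0, q1, q3, q4, q5, q6}.
Read 'a': {q0, q1, q3, q4, q5, q6} → {q0, q1, q2, q3, q4, q5, q6}.
State q8 is not in {q0, q1, q2, q3, q4, q5, q6}.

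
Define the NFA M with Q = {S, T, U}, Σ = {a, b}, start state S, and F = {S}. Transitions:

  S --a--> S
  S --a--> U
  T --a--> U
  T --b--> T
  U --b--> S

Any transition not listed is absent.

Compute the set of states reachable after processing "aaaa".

{S, U}

Start in {S}.
Read 'a': S→{S, U}; now {S, U}.
Read 'a': S→{S, U}, U→∅; now {S, U}.
Read 'a': S→{S, U}, U→∅; now {S, U}.
Read 'a': S→{S, U}, U→∅; now {S, U}.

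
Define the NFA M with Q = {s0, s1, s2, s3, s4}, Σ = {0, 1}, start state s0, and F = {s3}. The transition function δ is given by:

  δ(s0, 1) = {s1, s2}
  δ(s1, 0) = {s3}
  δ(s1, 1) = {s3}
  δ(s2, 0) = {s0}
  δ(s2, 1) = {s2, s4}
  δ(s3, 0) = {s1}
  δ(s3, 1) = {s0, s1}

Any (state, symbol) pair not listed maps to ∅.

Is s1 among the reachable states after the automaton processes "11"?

No

Start in {s0}.
Read '1': {s0} → {s1, s2}.
Read '1': {s1, s2} → {s2, s3, s4}.
State s1 is not in {s2, s3, s4}.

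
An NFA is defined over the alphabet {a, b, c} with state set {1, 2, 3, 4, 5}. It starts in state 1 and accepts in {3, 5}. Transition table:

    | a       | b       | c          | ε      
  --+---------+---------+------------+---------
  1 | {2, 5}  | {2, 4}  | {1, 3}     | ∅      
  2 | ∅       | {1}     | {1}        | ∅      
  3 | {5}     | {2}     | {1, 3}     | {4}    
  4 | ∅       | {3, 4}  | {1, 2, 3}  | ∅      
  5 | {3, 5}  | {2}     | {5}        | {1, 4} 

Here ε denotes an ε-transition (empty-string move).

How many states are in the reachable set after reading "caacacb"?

4

Start in {1}.
Read 'c': 1→{1, 3}; union {1, 3}; ε-closure = {1, 3, 4}.
Read 'a': 1→{2, 5}, 3→{5}, 4→∅; union {2, 5}; ε-closure = {1, 2, 4, 5}.
Read 'a': 1→{2, 5}, 2→∅, 4→∅, 5→{3, 5}; union {2, 3, 5}; ε-closure = {1, 2, 3, 4, 5}.
Read 'c': 1→{1, 3}, 2→{1}, 3→{1, 3}, 4→{1, 2, 3}, 5→{5}; union {1, 2, 3, 5}; ε-closure = {1, 2, 3, 4, 5}.
Read 'a': 1→{2, 5}, 2→∅, 3→{5}, 4→∅, 5→{3, 5}; union {2, 3, 5}; ε-closure = {1, 2, 3, 4, 5}.
Read 'c': 1→{1, 3}, 2→{1}, 3→{1, 3}, 4→{1, 2, 3}, 5→{5}; union {1, 2, 3, 5}; ε-closure = {1, 2, 3, 4, 5}.
Read 'b': 1→{2, 4}, 2→{1}, 3→{2}, 4→{3, 4}, 5→{2}; now {1, 2, 3, 4}.
That set has 4 states.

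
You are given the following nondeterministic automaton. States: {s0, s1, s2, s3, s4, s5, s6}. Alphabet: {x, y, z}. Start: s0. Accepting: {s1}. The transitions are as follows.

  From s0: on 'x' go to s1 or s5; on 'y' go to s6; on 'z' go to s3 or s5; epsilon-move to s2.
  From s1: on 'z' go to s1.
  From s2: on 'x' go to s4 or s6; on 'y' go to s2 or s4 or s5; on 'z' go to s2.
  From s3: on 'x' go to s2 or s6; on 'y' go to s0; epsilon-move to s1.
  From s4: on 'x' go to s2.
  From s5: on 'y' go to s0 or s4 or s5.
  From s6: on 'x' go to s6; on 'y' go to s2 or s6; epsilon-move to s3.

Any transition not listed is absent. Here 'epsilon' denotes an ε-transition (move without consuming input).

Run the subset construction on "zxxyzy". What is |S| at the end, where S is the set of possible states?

Start: ε-closure({s0}) = {s0, s2}.
Read 'z': {s0, s2} → {s1, s2, s3, s5}.
Read 'x': {s1, s2, s3, s5} → {s1, s2, s3, s4, s6}.
Read 'x': {s1, s2, s3, s4, s6} → {s1, s2, s3, s4, s6}.
Read 'y': {s1, s2, s3, s4, s6} → {s0, s1, s2, s3, s4, s5, s6}.
Read 'z': {s0, s1, s2, s3, s4, s5, s6} → {s1, s2, s3, s5}.
Read 'y': {s1, s2, s3, s5} → {s0, s2, s4, s5}.
That set has 4 states.

4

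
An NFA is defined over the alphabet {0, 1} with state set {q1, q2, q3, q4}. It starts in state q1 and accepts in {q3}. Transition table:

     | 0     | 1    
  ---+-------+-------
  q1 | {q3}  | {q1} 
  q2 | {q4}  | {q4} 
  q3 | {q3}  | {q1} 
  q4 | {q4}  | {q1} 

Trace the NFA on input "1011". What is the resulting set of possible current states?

Start in {q1}.
Read '1': q1→{q1}; now {q1}.
Read '0': q1→{q3}; now {q3}.
Read '1': q3→{q1}; now {q1}.
Read '1': q1→{q1}; now {q1}.

{q1}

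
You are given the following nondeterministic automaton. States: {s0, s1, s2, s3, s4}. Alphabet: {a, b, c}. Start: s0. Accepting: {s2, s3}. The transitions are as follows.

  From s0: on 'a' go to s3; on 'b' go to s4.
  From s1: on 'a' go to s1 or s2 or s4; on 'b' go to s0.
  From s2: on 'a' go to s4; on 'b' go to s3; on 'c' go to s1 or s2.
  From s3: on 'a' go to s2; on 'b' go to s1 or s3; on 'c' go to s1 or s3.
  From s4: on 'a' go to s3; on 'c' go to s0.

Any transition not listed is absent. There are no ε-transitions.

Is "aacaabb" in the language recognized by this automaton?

Yes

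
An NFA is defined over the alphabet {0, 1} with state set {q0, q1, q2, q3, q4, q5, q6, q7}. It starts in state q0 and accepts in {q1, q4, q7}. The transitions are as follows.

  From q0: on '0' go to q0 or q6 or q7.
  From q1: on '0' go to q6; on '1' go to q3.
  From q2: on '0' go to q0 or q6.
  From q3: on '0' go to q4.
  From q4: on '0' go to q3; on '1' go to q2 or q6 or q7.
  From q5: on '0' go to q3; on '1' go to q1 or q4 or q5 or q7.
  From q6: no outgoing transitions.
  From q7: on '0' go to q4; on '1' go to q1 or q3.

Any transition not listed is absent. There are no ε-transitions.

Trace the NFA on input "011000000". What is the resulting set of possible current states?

{q3}

Start in {q0}.
Read '0': {q0} → {q0, q6, q7}.
Read '1': {q0, q6, q7} → {q1, q3}.
Read '1': {q1, q3} → {q3}.
Read '0': {q3} → {q4}.
Read '0': {q4} → {q3}.
Read '0': {q3} → {q4}.
Read '0': {q4} → {q3}.
Read '0': {q3} → {q4}.
Read '0': {q4} → {q3}.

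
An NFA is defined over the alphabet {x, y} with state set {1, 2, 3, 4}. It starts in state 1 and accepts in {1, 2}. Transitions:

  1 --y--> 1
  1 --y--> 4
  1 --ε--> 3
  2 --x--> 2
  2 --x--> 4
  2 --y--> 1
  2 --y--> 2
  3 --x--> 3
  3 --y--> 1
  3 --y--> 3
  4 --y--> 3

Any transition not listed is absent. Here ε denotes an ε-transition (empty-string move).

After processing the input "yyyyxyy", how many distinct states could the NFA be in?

Start: ε-closure({1}) = {1, 3}.
Read 'y': 1→{1, 4}, 3→{1, 3}; now {1, 3, 4}.
Read 'y': 1→{1, 4}, 3→{1, 3}, 4→{3}; now {1, 3, 4}.
Read 'y': 1→{1, 4}, 3→{1, 3}, 4→{3}; now {1, 3, 4}.
Read 'y': 1→{1, 4}, 3→{1, 3}, 4→{3}; now {1, 3, 4}.
Read 'x': 1→∅, 3→{3}, 4→∅; now {3}.
Read 'y': 3→{1, 3}; now {1, 3}.
Read 'y': 1→{1, 4}, 3→{1, 3}; now {1, 3, 4}.
That set has 3 states.

3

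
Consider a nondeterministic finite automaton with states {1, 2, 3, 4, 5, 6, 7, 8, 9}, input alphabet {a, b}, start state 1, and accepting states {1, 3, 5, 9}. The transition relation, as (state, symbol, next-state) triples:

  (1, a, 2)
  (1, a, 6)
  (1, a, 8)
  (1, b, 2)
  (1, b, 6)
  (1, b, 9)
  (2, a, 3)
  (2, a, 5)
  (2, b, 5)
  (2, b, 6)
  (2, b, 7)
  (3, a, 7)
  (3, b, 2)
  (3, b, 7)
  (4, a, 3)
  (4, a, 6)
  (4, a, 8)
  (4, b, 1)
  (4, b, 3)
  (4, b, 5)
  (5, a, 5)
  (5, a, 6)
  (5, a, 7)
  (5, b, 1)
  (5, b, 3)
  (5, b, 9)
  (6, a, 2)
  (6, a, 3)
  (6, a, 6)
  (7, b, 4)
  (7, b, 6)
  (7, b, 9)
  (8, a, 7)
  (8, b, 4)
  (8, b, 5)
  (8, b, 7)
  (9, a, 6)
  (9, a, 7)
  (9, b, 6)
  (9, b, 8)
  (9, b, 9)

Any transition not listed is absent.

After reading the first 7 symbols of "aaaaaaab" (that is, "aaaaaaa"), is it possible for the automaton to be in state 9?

Start in {1}.
Read 'a': 1→{2, 6, 8}; now {2, 6, 8}.
Read 'a': 2→{3, 5}, 6→{2, 3, 6}, 8→{7}; now {2, 3, 5, 6, 7}.
Read 'a': 2→{3, 5}, 3→{7}, 5→{5, 6, 7}, 6→{2, 3, 6}, 7→∅; now {2, 3, 5, 6, 7}.
Read 'a': 2→{3, 5}, 3→{7}, 5→{5, 6, 7}, 6→{2, 3, 6}, 7→∅; now {2, 3, 5, 6, 7}.
Read 'a': 2→{3, 5}, 3→{7}, 5→{5, 6, 7}, 6→{2, 3, 6}, 7→∅; now {2, 3, 5, 6, 7}.
Read 'a': 2→{3, 5}, 3→{7}, 5→{5, 6, 7}, 6→{2, 3, 6}, 7→∅; now {2, 3, 5, 6, 7}.
Read 'a': 2→{3, 5}, 3→{7}, 5→{5, 6, 7}, 6→{2, 3, 6}, 7→∅; now {2, 3, 5, 6, 7}.
State 9 is not in {2, 3, 5, 6, 7}.

No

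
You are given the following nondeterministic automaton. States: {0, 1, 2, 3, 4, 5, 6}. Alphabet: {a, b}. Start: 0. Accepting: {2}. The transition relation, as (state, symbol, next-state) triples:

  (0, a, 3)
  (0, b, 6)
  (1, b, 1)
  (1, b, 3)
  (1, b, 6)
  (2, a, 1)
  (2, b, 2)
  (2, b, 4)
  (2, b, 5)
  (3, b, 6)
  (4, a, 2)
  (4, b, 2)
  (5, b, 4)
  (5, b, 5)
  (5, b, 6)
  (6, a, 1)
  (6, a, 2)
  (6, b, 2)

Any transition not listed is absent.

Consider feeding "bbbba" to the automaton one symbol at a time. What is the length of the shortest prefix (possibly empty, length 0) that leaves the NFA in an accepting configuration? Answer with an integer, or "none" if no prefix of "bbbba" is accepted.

Start in {0}.
Read 'b': 0→{6}; now {6}.
Read 'b': 6→{2}; now {2}.
None of the earlier sets intersect F, but {2} does.

2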